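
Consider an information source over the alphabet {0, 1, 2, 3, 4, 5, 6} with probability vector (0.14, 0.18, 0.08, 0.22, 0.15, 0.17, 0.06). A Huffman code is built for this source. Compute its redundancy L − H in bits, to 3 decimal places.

Entropy H = −Σ p log₂ p ≈ 2.7032 bits.
Huffman merges: 3/50+2/25→7/50; 7/50+7/50→7/25; 3/20+17/100→8/25; 9/50+11/50→2/5; 7/25+8/25→3/5; 2/5+3/5→1. L = 137/50 ≈ 2.7400.
L − H = 2.7400 − 2.7032 = 0.037 bits.

0.037 bits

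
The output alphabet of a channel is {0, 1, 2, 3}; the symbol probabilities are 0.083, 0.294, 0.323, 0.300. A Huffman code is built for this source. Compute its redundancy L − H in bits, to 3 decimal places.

Entropy H = −Σ p log₂ p ≈ 1.8650 bits.
Huffman merges: 83/1000+147/500→377/1000; 3/10+323/1000→623/1000; 377/1000+623/1000→1. L = 2 ≈ 2.0000.
L − H = 2.0000 − 1.8650 = 0.135 bits.

0.135 bits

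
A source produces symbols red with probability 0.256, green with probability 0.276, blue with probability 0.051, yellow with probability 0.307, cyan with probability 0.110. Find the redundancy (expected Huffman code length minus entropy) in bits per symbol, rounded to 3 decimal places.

Entropy H = −Σ p log₂ p ≈ 2.1081 bits.
Huffman merges: 51/1000+11/100→161/1000; 161/1000+32/125→417/1000; 69/250+307/1000→583/1000; 417/1000+583/1000→1. L = 2161/1000 ≈ 2.1610.
L − H = 2.1610 − 2.1081 = 0.053 bits.

0.053 bits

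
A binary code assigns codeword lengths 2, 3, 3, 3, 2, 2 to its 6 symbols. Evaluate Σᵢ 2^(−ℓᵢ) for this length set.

With common denominator 2^3 = 8: Σ 2^(−ℓᵢ) = 2/8 + 1/8 + 1/8 + 1/8 + 2/8 + 2/8 = 9/8 = 1.125.

1.125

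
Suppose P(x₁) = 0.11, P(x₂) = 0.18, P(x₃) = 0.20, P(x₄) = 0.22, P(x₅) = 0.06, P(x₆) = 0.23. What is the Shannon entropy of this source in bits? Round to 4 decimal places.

2.4718 bits

H = −Σ pᵢ log₂ pᵢ.
−0.11·log₂(0.11) = 0.3503
−0.18·log₂(0.18) = 0.4453
−0.20·log₂(0.20) = 0.4644
−0.22·log₂(0.22) = 0.4806
−0.06·log₂(0.06) = 0.2435
−0.23·log₂(0.23) = 0.4877
Sum ≈ 2.4718 → 2.4718 bits.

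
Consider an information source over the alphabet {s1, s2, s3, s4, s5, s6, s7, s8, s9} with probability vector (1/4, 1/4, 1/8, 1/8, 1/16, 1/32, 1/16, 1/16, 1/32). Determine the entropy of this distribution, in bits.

Each probability is a power of 1/2, so log₂(1/p) is an integer.
H = Σ p·log₂(1/p) = 1/4·2 + 1/4·2 + 1/8·3 + 1/8·3 + 1/16·4 + 1/32·5 + 1/16·4 + 1/16·4 + 1/32·5 = 2.8125 bits.

2.8125 bits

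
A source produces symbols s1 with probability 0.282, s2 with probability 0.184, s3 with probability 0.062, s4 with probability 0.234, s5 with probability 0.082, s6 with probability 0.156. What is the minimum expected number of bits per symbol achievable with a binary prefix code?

Repeatedly combine the two least-probable nodes; the expected code length is the sum of the merged weights.
merge 31/500 + 41/500 → 18/125
merge 18/125 + 39/250 → 3/10
merge 23/125 + 117/500 → 209/500
merge 141/500 + 3/10 → 291/500
merge 209/500 + 291/500 → 1
L = 18/125 + 3/10 + 209/500 + 291/500 + 1 = 611/250 = 2.444 bits/symbol.

2.444 bits/symbol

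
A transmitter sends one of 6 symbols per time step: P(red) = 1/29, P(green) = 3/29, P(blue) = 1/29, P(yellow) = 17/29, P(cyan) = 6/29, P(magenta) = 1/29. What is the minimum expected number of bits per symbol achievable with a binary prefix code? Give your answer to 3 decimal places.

1.793 bits/symbol

Repeatedly combine the two least-probable nodes; the expected code length is the sum of the merged weights.
merge 1/29 + 1/29 → 2/29
merge 1/29 + 2/29 → 3/29
merge 3/29 + 3/29 → 6/29
merge 6/29 + 6/29 → 12/29
merge 12/29 + 17/29 → 1
L = 2/29 + 3/29 + 6/29 + 12/29 + 1 = 52/29 ≈ 1.793 bits/symbol.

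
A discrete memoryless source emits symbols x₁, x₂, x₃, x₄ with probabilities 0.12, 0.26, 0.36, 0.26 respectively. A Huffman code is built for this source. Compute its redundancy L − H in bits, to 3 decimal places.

Entropy H = −Σ p log₂ p ≈ 1.9083 bits.
Huffman merges: 3/25+13/50→19/50; 13/50+9/25→31/50; 19/50+31/50→1. L = 2 ≈ 2.0000.
L − H = 2.0000 − 1.9083 = 0.092 bits.

0.092 bits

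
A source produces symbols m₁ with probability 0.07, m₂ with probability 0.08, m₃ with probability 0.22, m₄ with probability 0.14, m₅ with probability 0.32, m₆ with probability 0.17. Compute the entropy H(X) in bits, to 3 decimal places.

H = −Σ pᵢ log₂ pᵢ.
−0.07·log₂(0.07) = 0.2686
−0.08·log₂(0.08) = 0.2915
−0.22·log₂(0.22) = 0.4806
−0.14·log₂(0.14) = 0.3971
−0.32·log₂(0.32) = 0.5260
−0.17·log₂(0.17) = 0.4346
Sum ≈ 2.3984 → 2.398 bits.

2.398 bits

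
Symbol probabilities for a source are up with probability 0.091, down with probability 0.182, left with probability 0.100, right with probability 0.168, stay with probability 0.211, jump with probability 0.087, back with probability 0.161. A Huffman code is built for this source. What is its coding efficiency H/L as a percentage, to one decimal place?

98.1%

Entropy H = −Σ p log₂ p ≈ 2.7309 bits.
Huffman merges: 87/1000+91/1000→89/500; 1/10+161/1000→261/1000; 21/125+89/500→173/500; 91/500+211/1000→393/1000; 261/1000+173/500→607/1000; 393/1000+607/1000→1. L = 557/200 ≈ 2.7850.
Efficiency = H/L = 2.7309/2.7850 = 98.1%.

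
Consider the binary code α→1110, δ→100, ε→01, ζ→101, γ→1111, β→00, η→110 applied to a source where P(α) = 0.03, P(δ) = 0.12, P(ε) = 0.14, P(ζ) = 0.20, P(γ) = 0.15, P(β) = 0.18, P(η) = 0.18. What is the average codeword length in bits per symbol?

L̄ = Σ pᵢ·ℓᵢ = 0.03·4 + 0.12·3 + 0.14·2 + 0.20·3 + 0.15·4 + 0.18·2 + 0.18·3 = 2.86 bits/symbol.

2.86 bits/symbol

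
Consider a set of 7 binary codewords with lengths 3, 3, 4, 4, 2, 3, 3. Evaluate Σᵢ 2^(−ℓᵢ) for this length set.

0.875

With common denominator 2^4 = 16: Σ 2^(−ℓᵢ) = 2/16 + 2/16 + 1/16 + 1/16 + 4/16 + 2/16 + 2/16 = 14/16 = 0.875.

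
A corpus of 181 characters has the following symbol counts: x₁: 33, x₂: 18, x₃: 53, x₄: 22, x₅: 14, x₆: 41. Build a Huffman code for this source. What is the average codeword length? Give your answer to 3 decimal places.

Probabilities are the counts divided by 181.
Repeatedly combine the two least-probable nodes; the expected code length is the sum of the merged weights.
merge 14/181 + 18/181 → 32/181
merge 22/181 + 32/181 → 54/181
merge 33/181 + 41/181 → 74/181
merge 53/181 + 54/181 → 107/181
merge 74/181 + 107/181 → 1
L = 32/181 + 54/181 + 74/181 + 107/181 + 1 = 448/181 ≈ 2.475 bits/symbol.

2.475 bits/symbol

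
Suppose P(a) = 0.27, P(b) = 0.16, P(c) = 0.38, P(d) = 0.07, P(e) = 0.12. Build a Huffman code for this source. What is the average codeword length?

Repeatedly combine the two least-probable nodes; the expected code length is the sum of the merged weights.
merge 7/100 + 3/25 → 19/100
merge 4/25 + 19/100 → 7/20
merge 27/100 + 7/20 → 31/50
merge 19/50 + 31/50 → 1
L = 19/100 + 7/20 + 31/50 + 1 = 54/25 = 2.16 bits/symbol.

2.16 bits/symbol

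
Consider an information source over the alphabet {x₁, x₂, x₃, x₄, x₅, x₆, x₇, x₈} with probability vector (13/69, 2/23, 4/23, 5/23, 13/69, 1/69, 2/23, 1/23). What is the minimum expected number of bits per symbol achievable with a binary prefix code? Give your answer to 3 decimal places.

2.797 bits/symbol

Repeatedly combine the two least-probable nodes; the expected code length is the sum of the merged weights.
merge 1/69 + 1/23 → 4/69
merge 4/69 + 2/23 → 10/69
merge 2/23 + 10/69 → 16/69
merge 4/23 + 13/69 → 25/69
merge 13/69 + 5/23 → 28/69
merge 16/69 + 25/69 → 41/69
merge 28/69 + 41/69 → 1
L = 4/69 + 10/69 + 16/69 + 25/69 + 28/69 + 41/69 + 1 = 193/69 ≈ 2.797 bits/symbol.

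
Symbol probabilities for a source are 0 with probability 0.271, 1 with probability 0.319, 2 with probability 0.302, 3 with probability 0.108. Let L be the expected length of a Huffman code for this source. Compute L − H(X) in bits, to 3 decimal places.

0.095 bits

Entropy H = −Σ p log₂ p ≈ 1.9047 bits.
Huffman merges: 27/250+271/1000→379/1000; 151/500+319/1000→621/1000; 379/1000+621/1000→1. L = 2 ≈ 2.0000.
L − H = 2.0000 − 1.9047 = 0.095 bits.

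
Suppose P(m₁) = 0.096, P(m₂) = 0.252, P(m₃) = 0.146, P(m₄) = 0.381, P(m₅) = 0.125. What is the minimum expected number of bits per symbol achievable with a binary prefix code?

Repeatedly combine the two least-probable nodes; the expected code length is the sum of the merged weights.
merge 12/125 + 1/8 → 221/1000
merge 73/500 + 221/1000 → 367/1000
merge 63/250 + 367/1000 → 619/1000
merge 381/1000 + 619/1000 → 1
L = 221/1000 + 367/1000 + 619/1000 + 1 = 2207/1000 = 2.207 bits/symbol.

2.207 bits/symbol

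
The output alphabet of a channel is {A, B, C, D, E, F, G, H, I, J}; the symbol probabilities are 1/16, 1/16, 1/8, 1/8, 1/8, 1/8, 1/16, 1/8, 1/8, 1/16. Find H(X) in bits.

Each probability is a power of 1/2, so log₂(1/p) is an integer.
H = Σ p·log₂(1/p) = 1/16·4 + 1/16·4 + 1/8·3 + 1/8·3 + 1/8·3 + 1/8·3 + 1/16·4 + 1/8·3 + 1/8·3 + 1/16·4 = 3.25 bits.

3.25 bits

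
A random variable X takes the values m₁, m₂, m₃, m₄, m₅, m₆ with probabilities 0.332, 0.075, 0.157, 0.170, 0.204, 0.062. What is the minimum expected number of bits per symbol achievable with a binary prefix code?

2.431 bits/symbol

Repeatedly combine the two least-probable nodes; the expected code length is the sum of the merged weights.
merge 31/500 + 3/40 → 137/1000
merge 137/1000 + 157/1000 → 147/500
merge 17/100 + 51/250 → 187/500
merge 147/500 + 83/250 → 313/500
merge 187/500 + 313/500 → 1
L = 137/1000 + 147/500 + 187/500 + 313/500 + 1 = 2431/1000 = 2.431 bits/symbol.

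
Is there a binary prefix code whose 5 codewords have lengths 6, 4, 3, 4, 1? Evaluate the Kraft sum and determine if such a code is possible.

0.765625; yes

With common denominator 2^6 = 64: Σ 2^(−ℓᵢ) = 1/64 + 4/64 + 8/64 + 4/64 + 32/64 = 49/64 = 0.765625.
Kraft's inequality requires Σ ≤ 1; here Σ = 0.765625 ≤ 1, so such a prefix code exists.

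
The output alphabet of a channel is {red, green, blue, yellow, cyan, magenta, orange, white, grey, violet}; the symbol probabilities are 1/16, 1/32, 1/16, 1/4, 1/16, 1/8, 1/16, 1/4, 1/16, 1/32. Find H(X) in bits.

Each probability is a power of 1/2, so log₂(1/p) is an integer.
H = Σ p·log₂(1/p) = 1/16·4 + 1/32·5 + 1/16·4 + 1/4·2 + 1/16·4 + 1/8·3 + 1/16·4 + 1/4·2 + 1/16·4 + 1/32·5 = 2.9375 bits.

2.9375 bits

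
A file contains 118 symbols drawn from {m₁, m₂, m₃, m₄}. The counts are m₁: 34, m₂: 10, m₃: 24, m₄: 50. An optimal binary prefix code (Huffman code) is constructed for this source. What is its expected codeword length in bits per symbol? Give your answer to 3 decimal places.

1.864 bits/symbol

Probabilities are the counts divided by 118.
Repeatedly combine the two least-probable nodes; the expected code length is the sum of the merged weights.
merge 5/59 + 12/59 → 17/59
merge 17/59 + 17/59 → 34/59
merge 25/59 + 34/59 → 1
L = 17/59 + 34/59 + 1 = 110/59 ≈ 1.864 bits/symbol.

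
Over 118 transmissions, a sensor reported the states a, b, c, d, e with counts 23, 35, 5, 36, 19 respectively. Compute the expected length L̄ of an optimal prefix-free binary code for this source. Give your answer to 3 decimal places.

2.203 bits/symbol

Probabilities are the counts divided by 118.
Repeatedly combine the two least-probable nodes; the expected code length is the sum of the merged weights.
merge 5/118 + 19/118 → 12/59
merge 23/118 + 12/59 → 47/118
merge 35/118 + 18/59 → 71/118
merge 47/118 + 71/118 → 1
L = 12/59 + 47/118 + 71/118 + 1 = 130/59 ≈ 2.203 bits/symbol.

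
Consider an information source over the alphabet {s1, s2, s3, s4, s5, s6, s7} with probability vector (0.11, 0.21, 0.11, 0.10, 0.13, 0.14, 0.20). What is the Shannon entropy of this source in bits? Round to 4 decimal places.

H = −Σ pᵢ log₂ pᵢ.
−0.11·log₂(0.11) = 0.3503
−0.21·log₂(0.21) = 0.4728
−0.11·log₂(0.11) = 0.3503
−0.10·log₂(0.10) = 0.3322
−0.13·log₂(0.13) = 0.3826
−0.14·log₂(0.14) = 0.3971
−0.20·log₂(0.20) = 0.4644
Sum ≈ 2.7497 → 2.7497 bits.

2.7497 bits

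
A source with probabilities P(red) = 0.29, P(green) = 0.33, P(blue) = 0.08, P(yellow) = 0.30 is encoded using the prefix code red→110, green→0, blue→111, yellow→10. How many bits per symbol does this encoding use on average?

2.04 bits/symbol

L̄ = Σ pᵢ·ℓᵢ = 0.29·3 + 0.33·1 + 0.08·3 + 0.30·2 = 2.04 bits/symbol.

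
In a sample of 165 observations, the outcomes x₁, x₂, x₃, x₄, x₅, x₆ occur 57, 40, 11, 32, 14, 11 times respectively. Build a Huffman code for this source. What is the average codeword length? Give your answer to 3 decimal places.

2.352 bits/symbol

Probabilities are the counts divided by 165.
Repeatedly combine the two least-probable nodes; the expected code length is the sum of the merged weights.
merge 1/15 + 1/15 → 2/15
merge 14/165 + 2/15 → 12/55
merge 32/165 + 12/55 → 68/165
merge 8/33 + 19/55 → 97/165
merge 68/165 + 97/165 → 1
L = 2/15 + 12/55 + 68/165 + 97/165 + 1 = 388/165 ≈ 2.352 bits/symbol.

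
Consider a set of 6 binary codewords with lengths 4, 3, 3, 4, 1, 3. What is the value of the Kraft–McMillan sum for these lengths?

1

With common denominator 2^4 = 16: Σ 2^(−ℓᵢ) = 1/16 + 2/16 + 2/16 + 1/16 + 8/16 + 2/16 = 16/16 = 1.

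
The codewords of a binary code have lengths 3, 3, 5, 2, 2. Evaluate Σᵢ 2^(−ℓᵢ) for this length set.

With common denominator 2^5 = 32: Σ 2^(−ℓᵢ) = 4/32 + 4/32 + 1/32 + 8/32 + 8/32 = 25/32 = 0.78125.

0.78125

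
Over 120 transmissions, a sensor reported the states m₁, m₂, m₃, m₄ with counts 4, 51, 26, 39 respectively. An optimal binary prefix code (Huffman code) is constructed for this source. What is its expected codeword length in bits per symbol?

Probabilities are the counts divided by 120.
Repeatedly combine the two least-probable nodes; the expected code length is the sum of the merged weights.
merge 1/30 + 13/60 → 1/4
merge 1/4 + 13/40 → 23/40
merge 17/40 + 23/40 → 1
L = 1/4 + 23/40 + 1 = 73/40 = 1.825 bits/symbol.

1.825 bits/symbol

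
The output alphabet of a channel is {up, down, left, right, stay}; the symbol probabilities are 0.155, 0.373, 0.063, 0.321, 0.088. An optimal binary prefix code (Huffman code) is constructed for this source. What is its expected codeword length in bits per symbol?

2.084 bits/symbol

Repeatedly combine the two least-probable nodes; the expected code length is the sum of the merged weights.
merge 63/1000 + 11/125 → 151/1000
merge 151/1000 + 31/200 → 153/500
merge 153/500 + 321/1000 → 627/1000
merge 373/1000 + 627/1000 → 1
L = 151/1000 + 153/500 + 627/1000 + 1 = 521/250 = 2.084 bits/symbol.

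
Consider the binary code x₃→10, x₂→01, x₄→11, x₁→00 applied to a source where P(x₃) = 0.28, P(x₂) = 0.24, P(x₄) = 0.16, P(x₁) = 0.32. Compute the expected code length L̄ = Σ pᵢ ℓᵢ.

2 bits/symbol

L̄ = Σ pᵢ·ℓᵢ = 0.28·2 + 0.24·2 + 0.16·2 + 0.32·2 = 2 bits/symbol.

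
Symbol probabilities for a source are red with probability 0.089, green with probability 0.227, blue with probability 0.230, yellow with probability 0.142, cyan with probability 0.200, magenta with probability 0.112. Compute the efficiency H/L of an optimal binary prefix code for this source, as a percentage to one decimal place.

Entropy H = −Σ p log₂ p ≈ 2.5019 bits.
Huffman merges: 89/1000+14/125→201/1000; 71/500+1/5→171/500; 201/1000+227/1000→107/250; 23/100+171/500→143/250; 107/250+143/250→1. L = 2543/1000 ≈ 2.5430.
Efficiency = H/L = 2.5019/2.5430 = 98.4%.

98.4%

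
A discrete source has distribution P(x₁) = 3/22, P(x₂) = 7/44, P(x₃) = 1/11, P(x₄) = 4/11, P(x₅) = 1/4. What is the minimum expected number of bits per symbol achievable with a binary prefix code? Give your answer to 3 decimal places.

2.227 bits/symbol

Repeatedly combine the two least-probable nodes; the expected code length is the sum of the merged weights.
merge 1/11 + 3/22 → 5/22
merge 7/44 + 5/22 → 17/44
merge 1/4 + 4/11 → 27/44
merge 17/44 + 27/44 → 1
L = 5/22 + 17/44 + 27/44 + 1 = 49/22 ≈ 2.227 bits/symbol.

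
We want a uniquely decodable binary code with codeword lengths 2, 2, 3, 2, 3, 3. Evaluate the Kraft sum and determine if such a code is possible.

With common denominator 2^3 = 8: Σ 2^(−ℓᵢ) = 2/8 + 2/8 + 1/8 + 2/8 + 1/8 + 1/8 = 9/8 = 1.125.
Kraft's inequality requires Σ ≤ 1; here Σ = 1.125 > 1, so no such prefix code exists.

1.125; no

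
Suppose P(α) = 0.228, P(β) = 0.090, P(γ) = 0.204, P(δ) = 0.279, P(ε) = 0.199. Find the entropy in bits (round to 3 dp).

2.244 bits

H = −Σ pᵢ log₂ pᵢ.
−0.228·log₂(0.228) = 0.4863
−0.090·log₂(0.090) = 0.3127
−0.204·log₂(0.204) = 0.4678
−0.279·log₂(0.279) = 0.5138
−0.199·log₂(0.199) = 0.4635
Sum ≈ 2.2441 → 2.244 bits.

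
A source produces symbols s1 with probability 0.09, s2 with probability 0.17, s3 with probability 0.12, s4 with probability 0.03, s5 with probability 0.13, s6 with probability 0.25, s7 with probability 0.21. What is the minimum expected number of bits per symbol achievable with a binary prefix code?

2.66 bits/symbol

Repeatedly combine the two least-probable nodes; the expected code length is the sum of the merged weights.
merge 3/100 + 9/100 → 3/25
merge 3/25 + 3/25 → 6/25
merge 13/100 + 17/100 → 3/10
merge 21/100 + 6/25 → 9/20
merge 1/4 + 3/10 → 11/20
merge 9/20 + 11/20 → 1
L = 3/25 + 6/25 + 3/10 + 9/20 + 11/20 + 1 = 133/50 = 2.66 bits/symbol.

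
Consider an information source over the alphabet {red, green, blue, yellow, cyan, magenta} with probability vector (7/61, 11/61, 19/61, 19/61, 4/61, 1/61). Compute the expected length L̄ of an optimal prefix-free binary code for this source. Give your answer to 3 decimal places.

Repeatedly combine the two least-probable nodes; the expected code length is the sum of the merged weights.
merge 1/61 + 4/61 → 5/61
merge 5/61 + 7/61 → 12/61
merge 11/61 + 12/61 → 23/61
merge 19/61 + 19/61 → 38/61
merge 23/61 + 38/61 → 1
L = 5/61 + 12/61 + 23/61 + 38/61 + 1 = 139/61 ≈ 2.279 bits/symbol.

2.279 bits/symbol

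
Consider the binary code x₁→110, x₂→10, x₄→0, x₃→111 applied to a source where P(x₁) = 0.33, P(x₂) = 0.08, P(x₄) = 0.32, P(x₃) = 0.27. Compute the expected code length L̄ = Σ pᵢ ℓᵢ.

L̄ = Σ pᵢ·ℓᵢ = 0.33·3 + 0.08·2 + 0.32·1 + 0.27·3 = 2.28 bits/symbol.

2.28 bits/symbol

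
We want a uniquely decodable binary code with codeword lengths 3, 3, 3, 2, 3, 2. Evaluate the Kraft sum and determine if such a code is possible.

1; yes

With common denominator 2^3 = 8: Σ 2^(−ℓᵢ) = 1/8 + 1/8 + 1/8 + 2/8 + 1/8 + 2/8 = 8/8 = 1.
Kraft's inequality requires Σ ≤ 1; here Σ = 1 ≤ 1, so such a prefix code exists.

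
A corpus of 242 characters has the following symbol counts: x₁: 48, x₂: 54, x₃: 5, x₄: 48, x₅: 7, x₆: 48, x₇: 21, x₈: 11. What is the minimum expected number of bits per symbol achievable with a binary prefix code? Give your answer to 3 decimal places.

2.707 bits/symbol

Probabilities are the counts divided by 242.
Repeatedly combine the two least-probable nodes; the expected code length is the sum of the merged weights.
merge 5/242 + 7/242 → 6/121
merge 1/22 + 6/121 → 23/242
merge 21/242 + 23/242 → 2/11
merge 2/11 + 24/121 → 46/121
merge 24/121 + 24/121 → 48/121
merge 27/121 + 46/121 → 73/121
merge 48/121 + 73/121 → 1
L = 6/121 + 23/242 + 2/11 + 46/121 + 48/121 + 73/121 + 1 = 655/242 ≈ 2.707 bits/symbol.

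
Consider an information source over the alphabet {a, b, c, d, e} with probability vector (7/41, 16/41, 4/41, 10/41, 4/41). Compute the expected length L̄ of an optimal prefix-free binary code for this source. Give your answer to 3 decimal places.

2.171 bits/symbol

Repeatedly combine the two least-probable nodes; the expected code length is the sum of the merged weights.
merge 4/41 + 4/41 → 8/41
merge 7/41 + 8/41 → 15/41
merge 10/41 + 15/41 → 25/41
merge 16/41 + 25/41 → 1
L = 8/41 + 15/41 + 25/41 + 1 = 89/41 ≈ 2.171 bits/symbol.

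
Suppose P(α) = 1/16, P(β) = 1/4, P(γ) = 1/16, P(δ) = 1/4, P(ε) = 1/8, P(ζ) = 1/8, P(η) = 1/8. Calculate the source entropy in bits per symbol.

2.625 bits

Each probability is a power of 1/2, so log₂(1/p) is an integer.
H = Σ p·log₂(1/p) = 1/16·4 + 1/4·2 + 1/16·4 + 1/4·2 + 1/8·3 + 1/8·3 + 1/8·3 = 2.625 bits.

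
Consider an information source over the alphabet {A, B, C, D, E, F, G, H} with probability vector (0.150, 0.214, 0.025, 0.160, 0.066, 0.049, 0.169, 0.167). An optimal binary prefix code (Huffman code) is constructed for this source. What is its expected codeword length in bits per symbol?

Repeatedly combine the two least-probable nodes; the expected code length is the sum of the merged weights.
merge 1/40 + 49/1000 → 37/500
merge 33/500 + 37/500 → 7/50
merge 7/50 + 3/20 → 29/100
merge 4/25 + 167/1000 → 327/1000
merge 169/1000 + 107/500 → 383/1000
merge 29/100 + 327/1000 → 617/1000
merge 383/1000 + 617/1000 → 1
L = 37/500 + 7/50 + 29/100 + 327/1000 + 383/1000 + 617/1000 + 1 = 2831/1000 = 2.831 bits/symbol.

2.831 bits/symbol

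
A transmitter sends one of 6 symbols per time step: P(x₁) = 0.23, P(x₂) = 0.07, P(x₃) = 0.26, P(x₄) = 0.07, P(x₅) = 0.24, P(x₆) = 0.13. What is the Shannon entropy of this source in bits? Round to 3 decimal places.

H = −Σ pᵢ log₂ pᵢ.
−0.23·log₂(0.23) = 0.4877
−0.07·log₂(0.07) = 0.2686
−0.26·log₂(0.26) = 0.5053
−0.07·log₂(0.07) = 0.2686
−0.24·log₂(0.24) = 0.4941
−0.13·log₂(0.13) = 0.3826
Sum ≈ 2.4068 → 2.407 bits.

2.407 bits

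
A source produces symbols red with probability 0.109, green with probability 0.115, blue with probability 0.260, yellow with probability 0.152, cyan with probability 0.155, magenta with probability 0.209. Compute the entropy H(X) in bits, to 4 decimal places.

H = −Σ pᵢ log₂ pᵢ.
−0.109·log₂(0.109) = 0.3485
−0.115·log₂(0.115) = 0.3588
−0.260·log₂(0.260) = 0.5053
−0.152·log₂(0.152) = 0.4131
−0.155·log₂(0.155) = 0.4169
−0.209·log₂(0.209) = 0.4720
Sum ≈ 2.5147 → 2.5147 bits.

2.5147 bits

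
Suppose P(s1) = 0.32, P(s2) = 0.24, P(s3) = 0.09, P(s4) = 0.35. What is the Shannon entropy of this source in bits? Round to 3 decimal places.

1.863 bits

H = −Σ pᵢ log₂ pᵢ.
−0.32·log₂(0.32) = 0.5260
−0.24·log₂(0.24) = 0.4941
−0.09·log₂(0.09) = 0.3127
−0.35·log₂(0.35) = 0.5301
Sum ≈ 1.8629 → 1.863 bits.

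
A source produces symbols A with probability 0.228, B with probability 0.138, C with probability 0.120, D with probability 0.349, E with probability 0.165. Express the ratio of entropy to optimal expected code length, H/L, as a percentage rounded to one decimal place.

Entropy H = −Σ p log₂ p ≈ 2.2066 bits.
Huffman merges: 3/25+69/500→129/500; 33/200+57/250→393/1000; 129/500+349/1000→607/1000; 393/1000+607/1000→1. L = 1129/500 ≈ 2.2580.
Efficiency = H/L = 2.2066/2.2580 = 97.7%.

97.7%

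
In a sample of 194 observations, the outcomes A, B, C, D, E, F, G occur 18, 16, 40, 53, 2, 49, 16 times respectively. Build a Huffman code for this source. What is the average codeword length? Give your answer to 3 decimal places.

2.536 bits/symbol

Probabilities are the counts divided by 194.
Repeatedly combine the two least-probable nodes; the expected code length is the sum of the merged weights.
merge 1/97 + 8/97 → 9/97
merge 8/97 + 9/97 → 17/97
merge 9/97 + 17/97 → 26/97
merge 20/97 + 49/194 → 89/194
merge 26/97 + 53/194 → 105/194
merge 89/194 + 105/194 → 1
L = 9/97 + 17/97 + 26/97 + 89/194 + 105/194 + 1 = 246/97 ≈ 2.536 bits/symbol.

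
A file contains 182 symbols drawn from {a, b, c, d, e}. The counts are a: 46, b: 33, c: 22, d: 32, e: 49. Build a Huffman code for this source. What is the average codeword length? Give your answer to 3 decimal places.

2.297 bits/symbol

Probabilities are the counts divided by 182.
Repeatedly combine the two least-probable nodes; the expected code length is the sum of the merged weights.
merge 11/91 + 16/91 → 27/91
merge 33/182 + 23/91 → 79/182
merge 7/26 + 27/91 → 103/182
merge 79/182 + 103/182 → 1
L = 27/91 + 79/182 + 103/182 + 1 = 209/91 ≈ 2.297 bits/symbol.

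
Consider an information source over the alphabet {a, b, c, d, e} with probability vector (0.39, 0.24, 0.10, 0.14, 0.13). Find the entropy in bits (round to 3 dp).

2.136 bits

H = −Σ pᵢ log₂ pᵢ.
−0.39·log₂(0.39) = 0.5298
−0.24·log₂(0.24) = 0.4941
−0.10·log₂(0.10) = 0.3322
−0.14·log₂(0.14) = 0.3971
−0.13·log₂(0.13) = 0.3826
Sum ≈ 2.1359 → 2.136 bits.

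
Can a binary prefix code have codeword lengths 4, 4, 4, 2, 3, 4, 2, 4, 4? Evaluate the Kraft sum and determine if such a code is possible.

1; yes

With common denominator 2^4 = 16: Σ 2^(−ℓᵢ) = 1/16 + 1/16 + 1/16 + 4/16 + 2/16 + 1/16 + 4/16 + 1/16 + 1/16 = 16/16 = 1.
Kraft's inequality requires Σ ≤ 1; here Σ = 1 ≤ 1, so such a prefix code exists.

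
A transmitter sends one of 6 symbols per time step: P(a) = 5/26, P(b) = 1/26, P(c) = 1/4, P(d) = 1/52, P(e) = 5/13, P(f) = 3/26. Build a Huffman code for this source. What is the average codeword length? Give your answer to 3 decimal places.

2.212 bits/symbol

Repeatedly combine the two least-probable nodes; the expected code length is the sum of the merged weights.
merge 1/52 + 1/26 → 3/52
merge 3/52 + 3/26 → 9/52
merge 9/52 + 5/26 → 19/52
merge 1/4 + 19/52 → 8/13
merge 5/13 + 8/13 → 1
L = 3/52 + 9/52 + 19/52 + 8/13 + 1 = 115/52 ≈ 2.212 bits/symbol.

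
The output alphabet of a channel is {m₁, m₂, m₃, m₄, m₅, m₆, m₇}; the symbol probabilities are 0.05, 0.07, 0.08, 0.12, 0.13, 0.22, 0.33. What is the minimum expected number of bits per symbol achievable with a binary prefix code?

Repeatedly combine the two least-probable nodes; the expected code length is the sum of the merged weights.
merge 1/20 + 7/100 → 3/25
merge 2/25 + 3/25 → 1/5
merge 3/25 + 13/100 → 1/4
merge 1/5 + 11/50 → 21/50
merge 1/4 + 33/100 → 29/50
merge 21/50 + 29/50 → 1
L = 3/25 + 1/5 + 1/4 + 21/50 + 29/50 + 1 = 257/100 = 2.57 bits/symbol.

2.57 bits/symbol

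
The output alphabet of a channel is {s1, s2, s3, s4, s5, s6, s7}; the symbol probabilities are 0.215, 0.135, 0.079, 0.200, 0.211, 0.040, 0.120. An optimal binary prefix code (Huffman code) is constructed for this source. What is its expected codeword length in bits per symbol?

2.693 bits/symbol

Repeatedly combine the two least-probable nodes; the expected code length is the sum of the merged weights.
merge 1/25 + 79/1000 → 119/1000
merge 119/1000 + 3/25 → 239/1000
merge 27/200 + 1/5 → 67/200
merge 211/1000 + 43/200 → 213/500
merge 239/1000 + 67/200 → 287/500
merge 213/500 + 287/500 → 1
L = 119/1000 + 239/1000 + 67/200 + 213/500 + 287/500 + 1 = 2693/1000 = 2.693 bits/symbol.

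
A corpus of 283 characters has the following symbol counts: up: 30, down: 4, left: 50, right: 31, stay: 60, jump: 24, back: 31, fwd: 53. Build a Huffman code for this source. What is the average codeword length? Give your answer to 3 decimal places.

2.887 bits/symbol

Probabilities are the counts divided by 283.
Repeatedly combine the two least-probable nodes; the expected code length is the sum of the merged weights.
merge 4/283 + 24/283 → 28/283
merge 28/283 + 30/283 → 58/283
merge 31/283 + 31/283 → 62/283
merge 50/283 + 53/283 → 103/283
merge 58/283 + 60/283 → 118/283
merge 62/283 + 103/283 → 165/283
merge 118/283 + 165/283 → 1
L = 28/283 + 58/283 + 62/283 + 103/283 + 118/283 + 165/283 + 1 = 817/283 ≈ 2.887 bits/symbol.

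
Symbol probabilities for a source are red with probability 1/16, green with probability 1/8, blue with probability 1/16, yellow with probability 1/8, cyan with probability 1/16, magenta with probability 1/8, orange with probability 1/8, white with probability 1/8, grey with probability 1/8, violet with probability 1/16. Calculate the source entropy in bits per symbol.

Each probability is a power of 1/2, so log₂(1/p) is an integer.
H = Σ p·log₂(1/p) = 1/16·4 + 1/8·3 + 1/16·4 + 1/8·3 + 1/16·4 + 1/8·3 + 1/8·3 + 1/8·3 + 1/8·3 + 1/16·4 = 3.25 bits.

3.25 bits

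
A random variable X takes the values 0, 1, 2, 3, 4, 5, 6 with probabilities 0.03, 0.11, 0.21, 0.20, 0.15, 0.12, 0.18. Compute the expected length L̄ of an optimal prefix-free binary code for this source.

2.73 bits/symbol

Repeatedly combine the two least-probable nodes; the expected code length is the sum of the merged weights.
merge 3/100 + 11/100 → 7/50
merge 3/25 + 7/50 → 13/50
merge 3/20 + 9/50 → 33/100
merge 1/5 + 21/100 → 41/100
merge 13/50 + 33/100 → 59/100
merge 41/100 + 59/100 → 1
L = 7/50 + 13/50 + 33/100 + 41/100 + 59/100 + 1 = 273/100 = 2.73 bits/symbol.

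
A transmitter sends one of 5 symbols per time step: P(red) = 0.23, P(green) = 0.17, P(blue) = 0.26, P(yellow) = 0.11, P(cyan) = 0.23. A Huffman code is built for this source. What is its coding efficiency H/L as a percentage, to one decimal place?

99.4%

Entropy H = −Σ p log₂ p ≈ 2.2655 bits.
Huffman merges: 11/100+17/100→7/25; 23/100+23/100→23/50; 13/50+7/25→27/50; 23/50+27/50→1. L = 57/25 ≈ 2.2800.
Efficiency = H/L = 2.2655/2.2800 = 99.4%.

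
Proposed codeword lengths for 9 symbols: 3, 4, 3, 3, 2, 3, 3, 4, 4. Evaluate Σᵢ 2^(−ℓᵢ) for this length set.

With common denominator 2^4 = 16: Σ 2^(−ℓᵢ) = 2/16 + 1/16 + 2/16 + 2/16 + 4/16 + 2/16 + 2/16 + 1/16 + 1/16 = 17/16 = 1.0625.

1.0625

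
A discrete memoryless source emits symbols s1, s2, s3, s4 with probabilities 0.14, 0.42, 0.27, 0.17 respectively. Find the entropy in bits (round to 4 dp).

H = −Σ pᵢ log₂ pᵢ.
−0.14·log₂(0.14) = 0.3971
−0.42·log₂(0.42) = 0.5256
−0.27·log₂(0.27) = 0.5100
−0.17·log₂(0.17) = 0.4346
Sum ≈ 1.8674 → 1.8674 bits.

1.8674 bits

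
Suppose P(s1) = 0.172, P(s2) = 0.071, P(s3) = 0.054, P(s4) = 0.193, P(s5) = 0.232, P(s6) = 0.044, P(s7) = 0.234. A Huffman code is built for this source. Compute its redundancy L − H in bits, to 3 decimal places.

Entropy H = −Σ p log₂ p ≈ 2.5708 bits.
Huffman merges: 11/250+27/500→49/500; 71/1000+49/500→169/1000; 169/1000+43/250→341/1000; 193/1000+29/125→17/40; 117/500+341/1000→23/40; 17/40+23/40→1. L = 326/125 ≈ 2.6080.
L − H = 2.6080 − 2.5708 = 0.037 bits.

0.037 bits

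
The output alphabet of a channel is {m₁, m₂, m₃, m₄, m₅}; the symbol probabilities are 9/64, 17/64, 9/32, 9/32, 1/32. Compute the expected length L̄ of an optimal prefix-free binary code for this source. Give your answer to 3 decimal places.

2.172 bits/symbol

Repeatedly combine the two least-probable nodes; the expected code length is the sum of the merged weights.
merge 1/32 + 9/64 → 11/64
merge 11/64 + 17/64 → 7/16
merge 9/32 + 9/32 → 9/16
merge 7/16 + 9/16 → 1
L = 11/64 + 7/16 + 9/16 + 1 = 139/64 ≈ 2.172 bits/symbol.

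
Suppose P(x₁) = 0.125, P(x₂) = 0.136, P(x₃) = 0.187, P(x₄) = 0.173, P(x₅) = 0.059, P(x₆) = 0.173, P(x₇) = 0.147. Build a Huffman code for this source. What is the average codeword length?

Repeatedly combine the two least-probable nodes; the expected code length is the sum of the merged weights.
merge 59/1000 + 1/8 → 23/125
merge 17/125 + 147/1000 → 283/1000
merge 173/1000 + 173/1000 → 173/500
merge 23/125 + 187/1000 → 371/1000
merge 283/1000 + 173/500 → 629/1000
merge 371/1000 + 629/1000 → 1
L = 23/125 + 283/1000 + 173/500 + 371/1000 + 629/1000 + 1 = 2813/1000 = 2.813 bits/symbol.

2.813 bits/symbol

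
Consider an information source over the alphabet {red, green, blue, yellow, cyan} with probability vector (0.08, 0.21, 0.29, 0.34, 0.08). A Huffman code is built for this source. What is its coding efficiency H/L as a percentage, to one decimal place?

97.4%

Entropy H = −Σ p log₂ p ≈ 2.1029 bits.
Huffman merges: 2/25+2/25→4/25; 4/25+21/100→37/100; 29/100+17/50→63/100; 37/100+63/100→1. L = 54/25 ≈ 2.1600.
Efficiency = H/L = 2.1029/2.1600 = 97.4%.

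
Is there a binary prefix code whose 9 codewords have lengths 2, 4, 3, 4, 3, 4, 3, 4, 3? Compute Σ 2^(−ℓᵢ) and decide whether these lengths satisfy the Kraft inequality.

1; yes

With common denominator 2^4 = 16: Σ 2^(−ℓᵢ) = 4/16 + 1/16 + 2/16 + 1/16 + 2/16 + 1/16 + 2/16 + 1/16 + 2/16 = 16/16 = 1.
Kraft's inequality requires Σ ≤ 1; here Σ = 1 ≤ 1, so such a prefix code exists.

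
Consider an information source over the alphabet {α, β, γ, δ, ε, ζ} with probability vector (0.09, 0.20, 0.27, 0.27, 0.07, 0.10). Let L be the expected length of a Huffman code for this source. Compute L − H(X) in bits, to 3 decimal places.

0.022 bits

Entropy H = −Σ p log₂ p ≈ 2.3978 bits.
Huffman merges: 7/100+9/100→4/25; 1/10+4/25→13/50; 1/5+13/50→23/50; 27/100+27/100→27/50; 23/50+27/50→1. L = 121/50 ≈ 2.4200.
L − H = 2.4200 − 2.3978 = 0.022 bits.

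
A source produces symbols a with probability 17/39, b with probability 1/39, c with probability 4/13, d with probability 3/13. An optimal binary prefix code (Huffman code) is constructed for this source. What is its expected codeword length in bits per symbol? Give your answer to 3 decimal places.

Repeatedly combine the two least-probable nodes; the expected code length is the sum of the merged weights.
merge 1/39 + 3/13 → 10/39
merge 10/39 + 4/13 → 22/39
merge 17/39 + 22/39 → 1
L = 10/39 + 22/39 + 1 = 71/39 ≈ 1.821 bits/symbol.

1.821 bits/symbol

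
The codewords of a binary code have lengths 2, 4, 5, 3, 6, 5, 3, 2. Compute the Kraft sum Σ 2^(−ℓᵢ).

0.890625

With common denominator 2^6 = 64: Σ 2^(−ℓᵢ) = 16/64 + 4/64 + 2/64 + 8/64 + 1/64 + 2/64 + 8/64 + 16/64 = 57/64 = 0.890625.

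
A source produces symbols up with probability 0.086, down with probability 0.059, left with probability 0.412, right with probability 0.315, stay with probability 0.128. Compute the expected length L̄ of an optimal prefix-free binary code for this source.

2.006 bits/symbol

Repeatedly combine the two least-probable nodes; the expected code length is the sum of the merged weights.
merge 59/1000 + 43/500 → 29/200
merge 16/125 + 29/200 → 273/1000
merge 273/1000 + 63/200 → 147/250
merge 103/250 + 147/250 → 1
L = 29/200 + 273/1000 + 147/250 + 1 = 1003/500 = 2.006 bits/symbol.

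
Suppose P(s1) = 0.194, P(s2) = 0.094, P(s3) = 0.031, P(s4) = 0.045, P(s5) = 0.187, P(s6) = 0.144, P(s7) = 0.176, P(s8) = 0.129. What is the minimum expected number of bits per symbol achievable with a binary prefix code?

Repeatedly combine the two least-probable nodes; the expected code length is the sum of the merged weights.
merge 31/1000 + 9/200 → 19/250
merge 19/250 + 47/500 → 17/100
merge 129/1000 + 18/125 → 273/1000
merge 17/100 + 22/125 → 173/500
merge 187/1000 + 97/500 → 381/1000
merge 273/1000 + 173/500 → 619/1000
merge 381/1000 + 619/1000 → 1
L = 19/250 + 17/100 + 273/1000 + 173/500 + 381/1000 + 619/1000 + 1 = 573/200 = 2.865 bits/symbol.

2.865 bits/symbol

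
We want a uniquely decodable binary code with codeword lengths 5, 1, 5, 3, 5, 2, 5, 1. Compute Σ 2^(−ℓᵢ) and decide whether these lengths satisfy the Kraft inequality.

With common denominator 2^5 = 32: Σ 2^(−ℓᵢ) = 1/32 + 16/32 + 1/32 + 4/32 + 1/32 + 8/32 + 1/32 + 16/32 = 48/32 = 1.5.
Kraft's inequality requires Σ ≤ 1; here Σ = 1.5 > 1, so no such prefix code exists.

1.5; no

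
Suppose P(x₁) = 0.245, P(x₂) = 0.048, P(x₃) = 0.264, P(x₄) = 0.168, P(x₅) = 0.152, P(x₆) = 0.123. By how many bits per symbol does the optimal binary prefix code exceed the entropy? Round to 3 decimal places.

0.059 bits

Entropy H = −Σ p log₂ p ≈ 2.4320 bits.
Huffman merges: 6/125+123/1000→171/1000; 19/125+21/125→8/25; 171/1000+49/200→52/125; 33/125+8/25→73/125; 52/125+73/125→1. L = 2491/1000 ≈ 2.4910.
L − H = 2.4910 − 2.4320 = 0.059 bits.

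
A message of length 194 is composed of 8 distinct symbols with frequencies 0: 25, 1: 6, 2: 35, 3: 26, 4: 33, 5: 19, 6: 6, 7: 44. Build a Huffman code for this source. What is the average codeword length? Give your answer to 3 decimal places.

Probabilities are the counts divided by 194.
Repeatedly combine the two least-probable nodes; the expected code length is the sum of the merged weights.
merge 3/97 + 3/97 → 6/97
merge 6/97 + 19/194 → 31/194
merge 25/194 + 13/97 → 51/194
merge 31/194 + 33/194 → 32/97
merge 35/194 + 22/97 → 79/194
merge 51/194 + 32/97 → 115/194
merge 79/194 + 115/194 → 1
L = 6/97 + 31/194 + 51/194 + 32/97 + 79/194 + 115/194 + 1 = 273/97 ≈ 2.814 bits/symbol.

2.814 bits/symbol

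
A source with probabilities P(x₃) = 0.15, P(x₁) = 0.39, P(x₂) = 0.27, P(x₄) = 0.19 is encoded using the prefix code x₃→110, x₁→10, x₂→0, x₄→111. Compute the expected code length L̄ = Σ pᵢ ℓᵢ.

L̄ = Σ pᵢ·ℓᵢ = 0.15·3 + 0.39·2 + 0.27·1 + 0.19·3 = 2.07 bits/symbol.

2.07 bits/symbol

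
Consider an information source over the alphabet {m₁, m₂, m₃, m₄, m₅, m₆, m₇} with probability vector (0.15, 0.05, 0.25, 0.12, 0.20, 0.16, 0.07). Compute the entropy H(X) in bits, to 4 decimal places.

H = −Σ pᵢ log₂ pᵢ.
−0.15·log₂(0.15) = 0.4105
−0.05·log₂(0.05) = 0.2161
−0.25·log₂(0.25) = 0.5000
−0.12·log₂(0.12) = 0.3671
−0.20·log₂(0.20) = 0.4644
−0.16·log₂(0.16) = 0.4230
−0.07·log₂(0.07) = 0.2686
Sum ≈ 2.6497 → 2.6497 bits.

2.6497 bits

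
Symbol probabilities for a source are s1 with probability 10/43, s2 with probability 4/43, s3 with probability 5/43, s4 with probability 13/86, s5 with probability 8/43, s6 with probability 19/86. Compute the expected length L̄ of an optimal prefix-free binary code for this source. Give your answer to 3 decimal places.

2.547 bits/symbol

Repeatedly combine the two least-probable nodes; the expected code length is the sum of the merged weights.
merge 4/43 + 5/43 → 9/43
merge 13/86 + 8/43 → 29/86
merge 9/43 + 19/86 → 37/86
merge 10/43 + 29/86 → 49/86
merge 37/86 + 49/86 → 1
L = 9/43 + 29/86 + 37/86 + 49/86 + 1 = 219/86 ≈ 2.547 bits/symbol.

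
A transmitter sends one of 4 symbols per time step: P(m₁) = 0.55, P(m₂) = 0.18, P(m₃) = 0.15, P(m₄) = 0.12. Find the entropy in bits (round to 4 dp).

1.6973 bits

H = −Σ pᵢ log₂ pᵢ.
−0.55·log₂(0.55) = 0.4744
−0.18·log₂(0.18) = 0.4453
−0.15·log₂(0.15) = 0.4105
−0.12·log₂(0.12) = 0.3671
Sum ≈ 1.6973 → 1.6973 bits.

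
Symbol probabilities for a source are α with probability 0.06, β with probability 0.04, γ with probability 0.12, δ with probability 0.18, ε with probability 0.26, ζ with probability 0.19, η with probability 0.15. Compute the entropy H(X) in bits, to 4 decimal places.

H = −Σ pᵢ log₂ pᵢ.
−0.06·log₂(0.06) = 0.2435
−0.04·log₂(0.04) = 0.1858
−0.12·log₂(0.12) = 0.3671
−0.18·log₂(0.18) = 0.4453
−0.26·log₂(0.26) = 0.5053
−0.19·log₂(0.19) = 0.4552
−0.15·log₂(0.15) = 0.4105
Sum ≈ 2.6127 → 2.6127 bits.

2.6127 bits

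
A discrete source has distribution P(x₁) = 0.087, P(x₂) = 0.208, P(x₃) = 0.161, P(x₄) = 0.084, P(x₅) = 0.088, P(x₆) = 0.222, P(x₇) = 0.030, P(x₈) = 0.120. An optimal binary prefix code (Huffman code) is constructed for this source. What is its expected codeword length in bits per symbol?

2.859 bits/symbol

Repeatedly combine the two least-probable nodes; the expected code length is the sum of the merged weights.
merge 3/100 + 21/250 → 57/500
merge 87/1000 + 11/125 → 7/40
merge 57/500 + 3/25 → 117/500
merge 161/1000 + 7/40 → 42/125
merge 26/125 + 111/500 → 43/100
merge 117/500 + 42/125 → 57/100
merge 43/100 + 57/100 → 1
L = 57/500 + 7/40 + 117/500 + 42/125 + 43/100 + 57/100 + 1 = 2859/1000 = 2.859 bits/symbol.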